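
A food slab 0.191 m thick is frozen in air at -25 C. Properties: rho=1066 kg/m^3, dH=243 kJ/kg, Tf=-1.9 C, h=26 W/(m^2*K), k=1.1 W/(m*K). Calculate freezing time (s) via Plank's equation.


dT = -1.9 - (-25) = 23.1 K
term1 = a/(2h) = 0.191/(2*26) = 0.003673076923
term2 = a^2/(8k) = 0.191^2/(8*1.1) = 0.004145568182
t = rho*dH*1000/dT * (term1 + term2)
t = 1066*243*1000/23.1 * (0.003673076923 + 0.004145568182)
t = 87676 s

87676


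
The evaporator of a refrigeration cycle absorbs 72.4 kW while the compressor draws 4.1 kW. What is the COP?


COP = Q_evap / W
COP = 72.4 / 4.1
COP = 17.659

17.659


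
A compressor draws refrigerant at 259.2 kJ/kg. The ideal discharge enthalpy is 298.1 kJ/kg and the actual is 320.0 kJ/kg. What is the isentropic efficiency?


dh_ideal = 298.1 - 259.2 = 38.9 kJ/kg
dh_actual = 320.0 - 259.2 = 60.8 kJ/kg
eta_s = dh_ideal / dh_actual = 38.9 / 60.8
eta_s = 0.6398

0.6398


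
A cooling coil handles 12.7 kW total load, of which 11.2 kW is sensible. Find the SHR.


SHR = Q_sensible / Q_total
SHR = 11.2 / 12.7
SHR = 0.882

0.882


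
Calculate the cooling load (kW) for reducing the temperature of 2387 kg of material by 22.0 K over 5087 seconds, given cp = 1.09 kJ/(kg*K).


Q = m * cp * dT / t
Q = 2387 * 1.09 * 22.0 / 5087
Q = 11.252 kW

11.252


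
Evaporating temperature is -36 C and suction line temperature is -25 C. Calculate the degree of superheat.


Superheat = T_suction - T_evap
Superheat = -25 - (-36)
Superheat = 11 K

11


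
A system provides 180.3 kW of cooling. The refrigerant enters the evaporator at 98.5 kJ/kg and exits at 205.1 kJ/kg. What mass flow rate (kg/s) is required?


dh = 205.1 - 98.5 = 106.6 kJ/kg
m_dot = Q / dh = 180.3 / 106.6 = 1.6914 kg/s

1.6914


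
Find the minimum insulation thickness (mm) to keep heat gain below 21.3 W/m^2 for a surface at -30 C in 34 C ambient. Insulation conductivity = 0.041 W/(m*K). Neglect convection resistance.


dT = 34 - (-30) = 64 K
thickness = k * dT / q_max * 1000
thickness = 0.041 * 64 / 21.3 * 1000
thickness = 123.2 mm

123.2


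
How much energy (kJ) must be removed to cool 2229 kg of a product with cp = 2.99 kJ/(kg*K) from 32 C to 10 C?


dT = 32 - (10) = 22 K
Q = m * cp * dT = 2229 * 2.99 * 22
Q = 146624 kJ

146624


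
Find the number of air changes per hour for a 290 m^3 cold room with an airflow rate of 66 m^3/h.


ACH = flow / volume
ACH = 66 / 290
ACH = 0.228

0.228


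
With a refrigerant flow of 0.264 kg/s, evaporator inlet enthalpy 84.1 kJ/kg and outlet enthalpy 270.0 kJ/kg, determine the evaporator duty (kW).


dh = 270.0 - 84.1 = 185.9 kJ/kg
Q_evap = m_dot * dh = 0.264 * 185.9
Q_evap = 49.08 kW

49.08


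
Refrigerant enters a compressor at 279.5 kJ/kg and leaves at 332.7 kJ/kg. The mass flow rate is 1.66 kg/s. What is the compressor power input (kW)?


dh = 332.7 - 279.5 = 53.2 kJ/kg
W = m_dot * dh = 1.66 * 53.2 = 88.31 kW

88.31


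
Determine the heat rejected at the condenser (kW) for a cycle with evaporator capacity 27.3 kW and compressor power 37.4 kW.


Q_cond = Q_evap + W
Q_cond = 27.3 + 37.4
Q_cond = 64.7 kW

64.7


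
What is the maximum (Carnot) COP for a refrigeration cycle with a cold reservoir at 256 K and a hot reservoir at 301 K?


dT = 301 - 256 = 45 K
COP_carnot = T_cold / dT = 256 / 45
COP_carnot = 5.689

5.689


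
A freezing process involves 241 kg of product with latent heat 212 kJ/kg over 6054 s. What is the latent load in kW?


Q_lat = m * h_fg / t
Q_lat = 241 * 212 / 6054
Q_lat = 8.44 kW

8.44


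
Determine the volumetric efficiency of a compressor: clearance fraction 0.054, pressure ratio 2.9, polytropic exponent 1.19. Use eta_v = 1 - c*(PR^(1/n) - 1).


PR^(1/n) = 2.9^(1/1.19) = 2.44663817
eta_v = 1 - 0.054 * (2.44663817 - 1)
eta_v = 0.9219

0.9219


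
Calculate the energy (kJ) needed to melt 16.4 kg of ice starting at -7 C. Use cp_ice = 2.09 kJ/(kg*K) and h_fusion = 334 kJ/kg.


Sensible heat = cp * dT = 2.09 * 7 = 14.63 kJ/kg
Total per kg = 14.63 + 334 = 348.63 kJ/kg
Q = m * total = 16.4 * 348.63
Q = 5717.5 kJ

5717.5


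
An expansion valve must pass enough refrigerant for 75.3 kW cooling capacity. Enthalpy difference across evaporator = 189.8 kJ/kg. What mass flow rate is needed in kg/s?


m_dot = Q / dh
m_dot = 75.3 / 189.8
m_dot = 0.3967 kg/s

0.3967


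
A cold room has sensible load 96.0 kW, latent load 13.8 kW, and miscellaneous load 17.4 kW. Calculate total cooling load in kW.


Q_total = Q_s + Q_l + Q_misc
Q_total = 96.0 + 13.8 + 17.4
Q_total = 127.2 kW

127.2


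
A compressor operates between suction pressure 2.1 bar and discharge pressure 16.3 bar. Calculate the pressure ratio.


PR = P_high / P_low
PR = 16.3 / 2.1
PR = 7.762

7.762


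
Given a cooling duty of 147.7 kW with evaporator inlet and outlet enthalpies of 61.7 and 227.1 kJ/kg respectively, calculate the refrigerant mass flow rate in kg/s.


dh = 227.1 - 61.7 = 165.4 kJ/kg
m_dot = Q / dh = 147.7 / 165.4 = 0.893 kg/s

0.893


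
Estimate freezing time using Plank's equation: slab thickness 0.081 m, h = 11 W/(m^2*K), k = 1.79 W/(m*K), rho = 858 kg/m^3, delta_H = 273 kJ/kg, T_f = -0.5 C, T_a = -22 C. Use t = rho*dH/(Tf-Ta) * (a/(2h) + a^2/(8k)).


dT = -0.5 - (-22) = 21.5 K
term1 = a/(2h) = 0.081/(2*11) = 0.003681818182
term2 = a^2/(8k) = 0.081^2/(8*1.79) = 0.0004581703911
t = rho*dH*1000/dT * (term1 + term2)
t = 858*273*1000/21.5 * (0.003681818182 + 0.0004581703911)
t = 45104 s

45104


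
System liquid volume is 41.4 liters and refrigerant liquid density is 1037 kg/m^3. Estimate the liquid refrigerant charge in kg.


Charge = V * rho / 1000
Charge = 41.4 * 1037 / 1000
Charge = 42.93 kg

42.93


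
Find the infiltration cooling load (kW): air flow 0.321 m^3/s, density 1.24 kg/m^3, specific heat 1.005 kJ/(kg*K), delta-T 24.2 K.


Q = V_dot * rho * cp * dT
Q = 0.321 * 1.24 * 1.005 * 24.2
Q = 9.681 kW

9.681


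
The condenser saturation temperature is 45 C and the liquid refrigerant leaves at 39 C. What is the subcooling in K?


Subcooling = T_cond - T_liquid
Subcooling = 45 - 39
Subcooling = 6 K

6


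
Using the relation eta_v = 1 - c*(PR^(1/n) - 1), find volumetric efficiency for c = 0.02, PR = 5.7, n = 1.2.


PR^(1/n) = 5.7^(1/1.2) = 4.26477097
eta_v = 1 - 0.02 * (4.26477097 - 1)
eta_v = 0.9347

0.9347


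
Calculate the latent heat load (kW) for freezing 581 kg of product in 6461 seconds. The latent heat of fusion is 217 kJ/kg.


Q_lat = m * h_fg / t
Q_lat = 581 * 217 / 6461
Q_lat = 19.51 kW

19.51


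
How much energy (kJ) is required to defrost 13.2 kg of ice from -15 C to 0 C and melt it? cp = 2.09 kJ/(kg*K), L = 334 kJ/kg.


Sensible heat = cp * dT = 2.09 * 15 = 31.35 kJ/kg
Total per kg = 31.35 + 334 = 365.35 kJ/kg
Q = m * total = 13.2 * 365.35
Q = 4822.6 kJ

4822.6


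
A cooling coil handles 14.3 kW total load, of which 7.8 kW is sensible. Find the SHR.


SHR = Q_sensible / Q_total
SHR = 7.8 / 14.3
SHR = 0.545

0.545


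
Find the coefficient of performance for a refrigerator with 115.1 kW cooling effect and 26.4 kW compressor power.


COP = Q_evap / W
COP = 115.1 / 26.4
COP = 4.36

4.36


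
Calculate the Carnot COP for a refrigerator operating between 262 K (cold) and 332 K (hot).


dT = 332 - 262 = 70 K
COP_carnot = T_cold / dT = 262 / 70
COP_carnot = 3.743

3.743


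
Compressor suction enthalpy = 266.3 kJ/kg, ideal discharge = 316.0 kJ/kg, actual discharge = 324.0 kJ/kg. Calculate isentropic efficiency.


dh_ideal = 316.0 - 266.3 = 49.7 kJ/kg
dh_actual = 324.0 - 266.3 = 57.7 kJ/kg
eta_s = dh_ideal / dh_actual = 49.7 / 57.7
eta_s = 0.8614

0.8614


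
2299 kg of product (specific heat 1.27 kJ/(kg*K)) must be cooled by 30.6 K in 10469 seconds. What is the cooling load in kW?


Q = m * cp * dT / t
Q = 2299 * 1.27 * 30.6 / 10469
Q = 8.534 kW

8.534


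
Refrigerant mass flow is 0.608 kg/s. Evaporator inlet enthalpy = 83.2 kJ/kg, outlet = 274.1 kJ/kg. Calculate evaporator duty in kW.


dh = 274.1 - 83.2 = 190.9 kJ/kg
Q_evap = m_dot * dh = 0.608 * 190.9
Q_evap = 116.07 kW

116.07


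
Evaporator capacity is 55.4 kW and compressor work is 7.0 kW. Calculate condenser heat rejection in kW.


Q_cond = Q_evap + W
Q_cond = 55.4 + 7.0
Q_cond = 62.4 kW

62.4


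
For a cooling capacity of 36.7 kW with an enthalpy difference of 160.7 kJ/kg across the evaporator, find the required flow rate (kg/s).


m_dot = Q / dh
m_dot = 36.7 / 160.7
m_dot = 0.2284 kg/s

0.2284


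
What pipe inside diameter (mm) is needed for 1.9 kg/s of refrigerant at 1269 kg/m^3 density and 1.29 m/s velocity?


A = m_dot / (rho * v) = 1.9 / (1269 * 1.29) = 0.001160652653 m^2
d = sqrt(4*A/pi) * 1000
d = 38.4 mm

38.4


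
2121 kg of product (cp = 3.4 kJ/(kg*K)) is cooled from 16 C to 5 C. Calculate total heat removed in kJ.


dT = 16 - (5) = 11 K
Q = m * cp * dT = 2121 * 3.4 * 11
Q = 79325 kJ

79325


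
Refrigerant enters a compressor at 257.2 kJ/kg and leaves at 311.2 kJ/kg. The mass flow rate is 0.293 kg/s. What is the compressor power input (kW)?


dh = 311.2 - 257.2 = 54.0 kJ/kg
W = m_dot * dh = 0.293 * 54.0 = 15.82 kW

15.82


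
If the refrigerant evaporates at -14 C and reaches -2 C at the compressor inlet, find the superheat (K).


Superheat = T_suction - T_evap
Superheat = -2 - (-14)
Superheat = 12 K

12


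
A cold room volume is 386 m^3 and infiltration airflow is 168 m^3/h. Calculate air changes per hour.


ACH = flow / volume
ACH = 168 / 386
ACH = 0.435

0.435


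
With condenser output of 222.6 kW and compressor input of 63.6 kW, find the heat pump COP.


COP_hp = Q_cond / W
COP_hp = 222.6 / 63.6
COP_hp = 3.5

3.5


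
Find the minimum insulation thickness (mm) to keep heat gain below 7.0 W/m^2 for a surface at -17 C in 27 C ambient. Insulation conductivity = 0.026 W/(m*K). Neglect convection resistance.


dT = 27 - (-17) = 44 K
thickness = k * dT / q_max * 1000
thickness = 0.026 * 44 / 7.0 * 1000
thickness = 163.4 mm

163.4


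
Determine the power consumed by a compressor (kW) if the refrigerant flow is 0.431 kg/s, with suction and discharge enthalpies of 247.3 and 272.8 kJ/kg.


dh = 272.8 - 247.3 = 25.5 kJ/kg
W = m_dot * dh = 0.431 * 25.5 = 10.99 kW

10.99


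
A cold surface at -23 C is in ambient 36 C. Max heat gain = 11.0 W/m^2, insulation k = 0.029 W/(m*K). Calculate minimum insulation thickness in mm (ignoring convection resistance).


dT = 36 - (-23) = 59 K
thickness = k * dT / q_max * 1000
thickness = 0.029 * 59 / 11.0 * 1000
thickness = 155.5 mm

155.5


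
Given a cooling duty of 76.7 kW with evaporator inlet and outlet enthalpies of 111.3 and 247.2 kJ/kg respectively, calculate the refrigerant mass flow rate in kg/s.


dh = 247.2 - 111.3 = 135.9 kJ/kg
m_dot = Q / dh = 76.7 / 135.9 = 0.5644 kg/s

0.5644


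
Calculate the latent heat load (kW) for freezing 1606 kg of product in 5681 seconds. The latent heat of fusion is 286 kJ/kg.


Q_lat = m * h_fg / t
Q_lat = 1606 * 286 / 5681
Q_lat = 80.85 kW

80.85


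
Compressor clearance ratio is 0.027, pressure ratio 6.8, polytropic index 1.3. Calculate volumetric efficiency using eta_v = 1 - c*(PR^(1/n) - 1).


PR^(1/n) = 6.8^(1/1.3) = 4.36909483
eta_v = 1 - 0.027 * (4.36909483 - 1)
eta_v = 0.909

0.909


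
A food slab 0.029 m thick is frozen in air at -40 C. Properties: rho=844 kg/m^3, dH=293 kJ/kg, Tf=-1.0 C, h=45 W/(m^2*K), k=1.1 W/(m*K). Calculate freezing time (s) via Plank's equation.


dT = -1.0 - (-40) = 39.0 K
term1 = a/(2h) = 0.029/(2*45) = 0.0003222222222
term2 = a^2/(8k) = 0.029^2/(8*1.1) = 0.00009556818182
t = rho*dH*1000/dT * (term1 + term2)
t = 844*293*1000/39.0 * (0.0003222222222 + 0.00009556818182)
t = 2649 s

2649


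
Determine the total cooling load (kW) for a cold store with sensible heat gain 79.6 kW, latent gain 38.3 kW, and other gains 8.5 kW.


Q_total = Q_s + Q_l + Q_misc
Q_total = 79.6 + 38.3 + 8.5
Q_total = 126.4 kW

126.4


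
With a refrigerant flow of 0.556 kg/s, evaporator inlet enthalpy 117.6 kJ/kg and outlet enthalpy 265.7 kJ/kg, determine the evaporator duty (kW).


dh = 265.7 - 117.6 = 148.1 kJ/kg
Q_evap = m_dot * dh = 0.556 * 148.1
Q_evap = 82.34 kW

82.34


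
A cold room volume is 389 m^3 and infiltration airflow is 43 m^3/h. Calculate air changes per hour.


ACH = flow / volume
ACH = 43 / 389
ACH = 0.111

0.111


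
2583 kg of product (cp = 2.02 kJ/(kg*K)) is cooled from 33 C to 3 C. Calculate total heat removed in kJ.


dT = 33 - (3) = 30 K
Q = m * cp * dT = 2583 * 2.02 * 30
Q = 156530 kJ

156530


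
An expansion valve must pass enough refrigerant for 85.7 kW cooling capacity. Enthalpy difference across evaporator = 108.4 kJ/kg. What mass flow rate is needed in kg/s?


m_dot = Q / dh
m_dot = 85.7 / 108.4
m_dot = 0.7906 kg/s

0.7906


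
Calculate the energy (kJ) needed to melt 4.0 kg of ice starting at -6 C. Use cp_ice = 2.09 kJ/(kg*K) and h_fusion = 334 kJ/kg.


Sensible heat = cp * dT = 2.09 * 6 = 12.54 kJ/kg
Total per kg = 12.54 + 334 = 346.54 kJ/kg
Q = m * total = 4.0 * 346.54
Q = 1386.2 kJ

1386.2


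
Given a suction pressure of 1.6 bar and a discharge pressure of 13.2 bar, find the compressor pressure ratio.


PR = P_high / P_low
PR = 13.2 / 1.6
PR = 8.25

8.25


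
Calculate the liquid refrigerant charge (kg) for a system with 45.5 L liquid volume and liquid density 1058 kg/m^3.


Charge = V * rho / 1000
Charge = 45.5 * 1058 / 1000
Charge = 48.14 kg

48.14


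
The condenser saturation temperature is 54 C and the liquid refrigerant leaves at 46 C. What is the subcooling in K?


Subcooling = T_cond - T_liquid
Subcooling = 54 - 46
Subcooling = 8 K

8


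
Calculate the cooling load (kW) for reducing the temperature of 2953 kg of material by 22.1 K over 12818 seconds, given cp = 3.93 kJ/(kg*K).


Q = m * cp * dT / t
Q = 2953 * 3.93 * 22.1 / 12818
Q = 20.009 kW

20.009


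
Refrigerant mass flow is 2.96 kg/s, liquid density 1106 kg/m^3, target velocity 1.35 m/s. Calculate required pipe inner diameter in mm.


A = m_dot / (rho * v) = 2.96 / (1106 * 1.35) = 0.001982452615 m^2
d = sqrt(4*A/pi) * 1000
d = 50.2 mm

50.2


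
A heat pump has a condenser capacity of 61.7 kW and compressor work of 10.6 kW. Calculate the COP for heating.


COP_hp = Q_cond / W
COP_hp = 61.7 / 10.6
COP_hp = 5.821

5.821


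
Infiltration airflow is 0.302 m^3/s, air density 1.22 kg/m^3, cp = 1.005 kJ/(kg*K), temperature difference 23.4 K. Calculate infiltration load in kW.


Q = V_dot * rho * cp * dT
Q = 0.302 * 1.22 * 1.005 * 23.4
Q = 8.665 kW

8.665


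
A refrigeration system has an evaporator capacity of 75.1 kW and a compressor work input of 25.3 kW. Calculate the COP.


COP = Q_evap / W
COP = 75.1 / 25.3
COP = 2.968

2.968


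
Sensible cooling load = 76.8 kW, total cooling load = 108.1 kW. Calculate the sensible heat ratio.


SHR = Q_sensible / Q_total
SHR = 76.8 / 108.1
SHR = 0.71

0.71


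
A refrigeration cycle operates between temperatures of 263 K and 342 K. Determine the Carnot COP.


dT = 342 - 263 = 79 K
COP_carnot = T_cold / dT = 263 / 79
COP_carnot = 3.329

3.329


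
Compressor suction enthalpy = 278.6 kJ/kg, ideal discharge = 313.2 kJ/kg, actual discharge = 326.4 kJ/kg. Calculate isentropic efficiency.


dh_ideal = 313.2 - 278.6 = 34.6 kJ/kg
dh_actual = 326.4 - 278.6 = 47.8 kJ/kg
eta_s = dh_ideal / dh_actual = 34.6 / 47.8
eta_s = 0.7238

0.7238


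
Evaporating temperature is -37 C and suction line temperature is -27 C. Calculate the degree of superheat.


Superheat = T_suction - T_evap
Superheat = -27 - (-37)
Superheat = 10 K

10


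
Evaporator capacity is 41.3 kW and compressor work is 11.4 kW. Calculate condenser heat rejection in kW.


Q_cond = Q_evap + W
Q_cond = 41.3 + 11.4
Q_cond = 52.7 kW

52.7


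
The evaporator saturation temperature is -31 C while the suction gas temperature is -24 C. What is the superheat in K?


Superheat = T_suction - T_evap
Superheat = -24 - (-31)
Superheat = 7 K

7


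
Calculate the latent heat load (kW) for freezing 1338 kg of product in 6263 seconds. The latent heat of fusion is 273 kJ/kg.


Q_lat = m * h_fg / t
Q_lat = 1338 * 273 / 6263
Q_lat = 58.32 kW

58.32


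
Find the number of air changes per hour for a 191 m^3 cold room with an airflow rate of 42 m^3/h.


ACH = flow / volume
ACH = 42 / 191
ACH = 0.22

0.22


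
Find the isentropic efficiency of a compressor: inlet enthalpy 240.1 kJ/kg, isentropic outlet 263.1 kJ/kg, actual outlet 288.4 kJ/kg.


dh_ideal = 263.1 - 240.1 = 23.0 kJ/kg
dh_actual = 288.4 - 240.1 = 48.3 kJ/kg
eta_s = dh_ideal / dh_actual = 23.0 / 48.3
eta_s = 0.4762

0.4762


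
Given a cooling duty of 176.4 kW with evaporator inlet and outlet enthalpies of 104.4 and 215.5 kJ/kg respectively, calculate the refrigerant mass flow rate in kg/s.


dh = 215.5 - 104.4 = 111.1 kJ/kg
m_dot = Q / dh = 176.4 / 111.1 = 1.5878 kg/s

1.5878


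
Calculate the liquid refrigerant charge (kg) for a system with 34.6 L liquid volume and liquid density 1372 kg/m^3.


Charge = V * rho / 1000
Charge = 34.6 * 1372 / 1000
Charge = 47.47 kg

47.47


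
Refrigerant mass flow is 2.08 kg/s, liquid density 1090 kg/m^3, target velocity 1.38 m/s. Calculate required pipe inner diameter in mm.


A = m_dot / (rho * v) = 2.08 / (1090 * 1.38) = 0.001382794841 m^2
d = sqrt(4*A/pi) * 1000
d = 42.0 mm

42.0


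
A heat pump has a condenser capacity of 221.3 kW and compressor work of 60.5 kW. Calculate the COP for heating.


COP_hp = Q_cond / W
COP_hp = 221.3 / 60.5
COP_hp = 3.658

3.658


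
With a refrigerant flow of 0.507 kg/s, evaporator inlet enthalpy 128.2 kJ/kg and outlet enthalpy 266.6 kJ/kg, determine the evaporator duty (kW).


dh = 266.6 - 128.2 = 138.4 kJ/kg
Q_evap = m_dot * dh = 0.507 * 138.4
Q_evap = 70.17 kW

70.17


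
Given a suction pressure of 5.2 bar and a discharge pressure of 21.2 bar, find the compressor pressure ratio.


PR = P_high / P_low
PR = 21.2 / 5.2
PR = 4.077

4.077


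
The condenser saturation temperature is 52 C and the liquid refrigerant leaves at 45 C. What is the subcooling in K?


Subcooling = T_cond - T_liquid
Subcooling = 52 - 45
Subcooling = 7 K

7


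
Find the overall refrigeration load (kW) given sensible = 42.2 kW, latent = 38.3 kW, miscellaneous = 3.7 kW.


Q_total = Q_s + Q_l + Q_misc
Q_total = 42.2 + 38.3 + 3.7
Q_total = 84.2 kW

84.2


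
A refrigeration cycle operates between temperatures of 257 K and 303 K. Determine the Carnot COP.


dT = 303 - 257 = 46 K
COP_carnot = T_cold / dT = 257 / 46
COP_carnot = 5.587

5.587


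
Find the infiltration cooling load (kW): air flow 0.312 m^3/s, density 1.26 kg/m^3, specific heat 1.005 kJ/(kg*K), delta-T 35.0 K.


Q = V_dot * rho * cp * dT
Q = 0.312 * 1.26 * 1.005 * 35.0
Q = 13.828 kW

13.828


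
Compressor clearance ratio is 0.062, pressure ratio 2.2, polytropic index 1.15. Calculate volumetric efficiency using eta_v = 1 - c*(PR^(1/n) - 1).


PR^(1/n) = 2.2^(1/1.15) = 1.98499242
eta_v = 1 - 0.062 * (1.98499242 - 1)
eta_v = 0.9389

0.9389


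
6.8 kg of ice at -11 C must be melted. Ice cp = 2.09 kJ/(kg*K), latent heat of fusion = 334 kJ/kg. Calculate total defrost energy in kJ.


Sensible heat = cp * dT = 2.09 * 11 = 22.99 kJ/kg
Total per kg = 22.99 + 334 = 356.99 kJ/kg
Q = m * total = 6.8 * 356.99
Q = 2427.5 kJ

2427.5


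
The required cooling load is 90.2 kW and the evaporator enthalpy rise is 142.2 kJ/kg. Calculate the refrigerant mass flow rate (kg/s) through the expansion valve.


m_dot = Q / dh
m_dot = 90.2 / 142.2
m_dot = 0.6343 kg/s

0.6343


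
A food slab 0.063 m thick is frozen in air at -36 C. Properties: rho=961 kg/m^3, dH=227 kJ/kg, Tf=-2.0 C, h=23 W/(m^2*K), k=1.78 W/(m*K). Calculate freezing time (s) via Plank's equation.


dT = -2.0 - (-36) = 34.0 K
term1 = a/(2h) = 0.063/(2*23) = 0.001369565217
term2 = a^2/(8k) = 0.063^2/(8*1.78) = 0.0002787219101
t = rho*dH*1000/dT * (term1 + term2)
t = 961*227*1000/34.0 * (0.001369565217 + 0.0002787219101)
t = 10576 s

10576


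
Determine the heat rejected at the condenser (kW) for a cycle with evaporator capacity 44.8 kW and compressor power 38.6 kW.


Q_cond = Q_evap + W
Q_cond = 44.8 + 38.6
Q_cond = 83.4 kW

83.4


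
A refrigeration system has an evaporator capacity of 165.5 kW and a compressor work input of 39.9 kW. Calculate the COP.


COP = Q_evap / W
COP = 165.5 / 39.9
COP = 4.148

4.148


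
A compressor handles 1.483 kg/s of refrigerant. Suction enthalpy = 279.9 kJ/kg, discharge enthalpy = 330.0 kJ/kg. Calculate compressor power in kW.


dh = 330.0 - 279.9 = 50.1 kJ/kg
W = m_dot * dh = 1.483 * 50.1 = 74.3 kW

74.3


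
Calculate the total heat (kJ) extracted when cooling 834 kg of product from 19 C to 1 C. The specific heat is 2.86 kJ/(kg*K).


dT = 19 - (1) = 18 K
Q = m * cp * dT = 834 * 2.86 * 18
Q = 42934 kJ

42934


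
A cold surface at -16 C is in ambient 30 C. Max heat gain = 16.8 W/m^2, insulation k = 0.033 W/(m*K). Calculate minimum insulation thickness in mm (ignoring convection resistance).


dT = 30 - (-16) = 46 K
thickness = k * dT / q_max * 1000
thickness = 0.033 * 46 / 16.8 * 1000
thickness = 90.4 mm

90.4


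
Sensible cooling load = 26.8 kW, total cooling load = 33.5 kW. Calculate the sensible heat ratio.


SHR = Q_sensible / Q_total
SHR = 26.8 / 33.5
SHR = 0.8

0.8


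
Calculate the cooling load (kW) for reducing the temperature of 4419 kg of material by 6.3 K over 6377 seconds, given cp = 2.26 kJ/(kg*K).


Q = m * cp * dT / t
Q = 4419 * 2.26 * 6.3 / 6377
Q = 9.866 kW

9.866


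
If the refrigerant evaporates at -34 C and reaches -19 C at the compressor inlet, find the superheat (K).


Superheat = T_suction - T_evap
Superheat = -19 - (-34)
Superheat = 15 K

15


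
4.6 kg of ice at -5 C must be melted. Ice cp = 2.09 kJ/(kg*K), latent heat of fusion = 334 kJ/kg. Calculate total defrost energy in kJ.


Sensible heat = cp * dT = 2.09 * 5 = 10.45 kJ/kg
Total per kg = 10.45 + 334 = 344.45 kJ/kg
Q = m * total = 4.6 * 344.45
Q = 1584.5 kJ

1584.5


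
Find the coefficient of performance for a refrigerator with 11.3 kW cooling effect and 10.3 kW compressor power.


COP = Q_evap / W
COP = 11.3 / 10.3
COP = 1.097

1.097


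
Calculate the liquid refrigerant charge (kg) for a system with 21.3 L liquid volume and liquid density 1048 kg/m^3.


Charge = V * rho / 1000
Charge = 21.3 * 1048 / 1000
Charge = 22.32 kg

22.32


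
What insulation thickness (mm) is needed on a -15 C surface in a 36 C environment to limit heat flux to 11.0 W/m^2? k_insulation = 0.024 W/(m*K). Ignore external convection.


dT = 36 - (-15) = 51 K
thickness = k * dT / q_max * 1000
thickness = 0.024 * 51 / 11.0 * 1000
thickness = 111.3 mm

111.3


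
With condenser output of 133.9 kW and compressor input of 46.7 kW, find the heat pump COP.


COP_hp = Q_cond / W
COP_hp = 133.9 / 46.7
COP_hp = 2.867

2.867


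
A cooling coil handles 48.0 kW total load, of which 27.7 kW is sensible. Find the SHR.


SHR = Q_sensible / Q_total
SHR = 27.7 / 48.0
SHR = 0.577

0.577


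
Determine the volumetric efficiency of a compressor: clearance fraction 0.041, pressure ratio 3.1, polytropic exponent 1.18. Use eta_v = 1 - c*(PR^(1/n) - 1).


PR^(1/n) = 3.1^(1/1.18) = 2.60860436
eta_v = 1 - 0.041 * (2.60860436 - 1)
eta_v = 0.934

0.934


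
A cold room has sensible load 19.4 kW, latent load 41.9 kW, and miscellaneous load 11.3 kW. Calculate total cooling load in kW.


Q_total = Q_s + Q_l + Q_misc
Q_total = 19.4 + 41.9 + 11.3
Q_total = 72.6 kW

72.6


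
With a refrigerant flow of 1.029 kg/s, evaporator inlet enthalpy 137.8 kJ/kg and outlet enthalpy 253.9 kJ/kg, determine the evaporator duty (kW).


dh = 253.9 - 137.8 = 116.1 kJ/kg
Q_evap = m_dot * dh = 1.029 * 116.1
Q_evap = 119.47 kW

119.47


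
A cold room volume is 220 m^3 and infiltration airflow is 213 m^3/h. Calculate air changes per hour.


ACH = flow / volume
ACH = 213 / 220
ACH = 0.968

0.968


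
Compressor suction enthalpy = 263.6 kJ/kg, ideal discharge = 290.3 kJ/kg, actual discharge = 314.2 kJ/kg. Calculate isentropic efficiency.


dh_ideal = 290.3 - 263.6 = 26.7 kJ/kg
dh_actual = 314.2 - 263.6 = 50.6 kJ/kg
eta_s = dh_ideal / dh_actual = 26.7 / 50.6
eta_s = 0.5277

0.5277


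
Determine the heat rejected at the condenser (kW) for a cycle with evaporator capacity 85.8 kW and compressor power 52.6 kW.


Q_cond = Q_evap + W
Q_cond = 85.8 + 52.6
Q_cond = 138.4 kW

138.4


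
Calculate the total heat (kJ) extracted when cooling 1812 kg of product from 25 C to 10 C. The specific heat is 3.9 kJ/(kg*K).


dT = 25 - (10) = 15 K
Q = m * cp * dT = 1812 * 3.9 * 15
Q = 106002 kJ

106002


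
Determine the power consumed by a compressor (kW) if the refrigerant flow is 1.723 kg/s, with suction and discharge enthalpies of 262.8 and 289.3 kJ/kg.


dh = 289.3 - 262.8 = 26.5 kJ/kg
W = m_dot * dh = 1.723 * 26.5 = 45.66 kW

45.66


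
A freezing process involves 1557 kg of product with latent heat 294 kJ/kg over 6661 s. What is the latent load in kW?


Q_lat = m * h_fg / t
Q_lat = 1557 * 294 / 6661
Q_lat = 68.72 kW

68.72


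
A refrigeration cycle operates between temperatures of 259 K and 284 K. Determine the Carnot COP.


dT = 284 - 259 = 25 K
COP_carnot = T_cold / dT = 259 / 25
COP_carnot = 10.36

10.36


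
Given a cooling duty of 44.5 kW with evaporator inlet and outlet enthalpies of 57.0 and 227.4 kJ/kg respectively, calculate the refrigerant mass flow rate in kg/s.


dh = 227.4 - 57.0 = 170.4 kJ/kg
m_dot = Q / dh = 44.5 / 170.4 = 0.2612 kg/s

0.2612


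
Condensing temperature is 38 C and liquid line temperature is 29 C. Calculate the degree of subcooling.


Subcooling = T_cond - T_liquid
Subcooling = 38 - 29
Subcooling = 9 K

9


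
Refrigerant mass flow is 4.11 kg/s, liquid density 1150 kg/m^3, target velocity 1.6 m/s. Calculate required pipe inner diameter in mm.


A = m_dot / (rho * v) = 4.11 / (1150 * 1.6) = 0.002233695652 m^2
d = sqrt(4*A/pi) * 1000
d = 53.3 mm

53.3


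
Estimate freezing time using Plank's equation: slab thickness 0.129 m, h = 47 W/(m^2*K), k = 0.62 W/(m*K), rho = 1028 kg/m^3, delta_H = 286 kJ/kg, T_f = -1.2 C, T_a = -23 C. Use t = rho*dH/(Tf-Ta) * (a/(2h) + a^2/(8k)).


dT = -1.2 - (-23) = 21.8 K
term1 = a/(2h) = 0.129/(2*47) = 0.001372340426
term2 = a^2/(8k) = 0.129^2/(8*0.62) = 0.003355040323
t = rho*dH*1000/dT * (term1 + term2)
t = 1028*286*1000/21.8 * (0.001372340426 + 0.003355040323)
t = 63756 s

63756


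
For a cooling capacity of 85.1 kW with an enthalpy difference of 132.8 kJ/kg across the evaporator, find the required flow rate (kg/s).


m_dot = Q / dh
m_dot = 85.1 / 132.8
m_dot = 0.6408 kg/s

0.6408


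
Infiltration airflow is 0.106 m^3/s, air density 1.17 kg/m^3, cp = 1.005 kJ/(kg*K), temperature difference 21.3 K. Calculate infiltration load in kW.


Q = V_dot * rho * cp * dT
Q = 0.106 * 1.17 * 1.005 * 21.3
Q = 2.655 kW

2.655


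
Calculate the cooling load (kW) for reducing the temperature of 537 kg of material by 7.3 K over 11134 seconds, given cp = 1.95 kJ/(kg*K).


Q = m * cp * dT / t
Q = 537 * 1.95 * 7.3 / 11134
Q = 0.687 kW

0.687


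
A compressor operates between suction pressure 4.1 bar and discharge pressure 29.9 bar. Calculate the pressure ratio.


PR = P_high / P_low
PR = 29.9 / 4.1
PR = 7.293

7.293


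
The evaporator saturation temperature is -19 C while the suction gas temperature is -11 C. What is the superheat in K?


Superheat = T_suction - T_evap
Superheat = -11 - (-19)
Superheat = 8 K

8


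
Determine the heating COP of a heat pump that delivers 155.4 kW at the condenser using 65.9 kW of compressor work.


COP_hp = Q_cond / W
COP_hp = 155.4 / 65.9
COP_hp = 2.358

2.358


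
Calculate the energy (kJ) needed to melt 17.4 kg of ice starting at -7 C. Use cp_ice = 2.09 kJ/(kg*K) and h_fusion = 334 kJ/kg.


Sensible heat = cp * dT = 2.09 * 7 = 14.63 kJ/kg
Total per kg = 14.63 + 334 = 348.63 kJ/kg
Q = m * total = 17.4 * 348.63
Q = 6066.2 kJ

6066.2


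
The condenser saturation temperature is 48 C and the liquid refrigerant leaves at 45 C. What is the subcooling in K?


Subcooling = T_cond - T_liquid
Subcooling = 48 - 45
Subcooling = 3 K

3


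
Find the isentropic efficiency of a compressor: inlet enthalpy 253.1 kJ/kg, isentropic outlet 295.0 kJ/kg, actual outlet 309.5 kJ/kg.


dh_ideal = 295.0 - 253.1 = 41.9 kJ/kg
dh_actual = 309.5 - 253.1 = 56.4 kJ/kg
eta_s = dh_ideal / dh_actual = 41.9 / 56.4
eta_s = 0.7429

0.7429


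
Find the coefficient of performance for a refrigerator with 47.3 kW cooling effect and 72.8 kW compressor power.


COP = Q_evap / W
COP = 47.3 / 72.8
COP = 0.65

0.65


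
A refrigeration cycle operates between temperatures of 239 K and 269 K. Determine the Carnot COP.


dT = 269 - 239 = 30 K
COP_carnot = T_cold / dT = 239 / 30
COP_carnot = 7.967

7.967


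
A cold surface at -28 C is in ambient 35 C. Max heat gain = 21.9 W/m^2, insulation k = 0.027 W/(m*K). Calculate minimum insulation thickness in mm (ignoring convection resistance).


dT = 35 - (-28) = 63 K
thickness = k * dT / q_max * 1000
thickness = 0.027 * 63 / 21.9 * 1000
thickness = 77.7 mm

77.7


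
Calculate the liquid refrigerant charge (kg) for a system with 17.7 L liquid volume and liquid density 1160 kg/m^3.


Charge = V * rho / 1000
Charge = 17.7 * 1160 / 1000
Charge = 20.53 kg

20.53


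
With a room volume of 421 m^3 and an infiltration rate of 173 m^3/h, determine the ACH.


ACH = flow / volume
ACH = 173 / 421
ACH = 0.411

0.411


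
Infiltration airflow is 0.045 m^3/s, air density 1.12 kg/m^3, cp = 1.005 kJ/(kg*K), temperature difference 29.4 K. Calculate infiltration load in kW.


Q = V_dot * rho * cp * dT
Q = 0.045 * 1.12 * 1.005 * 29.4
Q = 1.489 kW

1.489


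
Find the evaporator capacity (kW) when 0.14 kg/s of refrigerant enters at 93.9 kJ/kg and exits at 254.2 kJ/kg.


dh = 254.2 - 93.9 = 160.3 kJ/kg
Q_evap = m_dot * dh = 0.14 * 160.3
Q_evap = 22.44 kW

22.44


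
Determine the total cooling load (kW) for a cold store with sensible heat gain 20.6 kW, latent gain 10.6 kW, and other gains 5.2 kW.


Q_total = Q_s + Q_l + Q_misc
Q_total = 20.6 + 10.6 + 5.2
Q_total = 36.4 kW

36.4


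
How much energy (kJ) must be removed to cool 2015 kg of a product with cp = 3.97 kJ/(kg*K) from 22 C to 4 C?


dT = 22 - (4) = 18 K
Q = m * cp * dT = 2015 * 3.97 * 18
Q = 143992 kJ

143992


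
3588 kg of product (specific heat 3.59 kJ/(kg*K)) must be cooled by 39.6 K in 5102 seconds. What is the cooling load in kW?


Q = m * cp * dT / t
Q = 3588 * 3.59 * 39.6 / 5102
Q = 99.977 kW

99.977


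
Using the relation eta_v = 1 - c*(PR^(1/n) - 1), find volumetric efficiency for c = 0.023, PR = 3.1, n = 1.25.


PR^(1/n) = 3.1^(1/1.25) = 2.47223275
eta_v = 1 - 0.023 * (2.47223275 - 1)
eta_v = 0.9661

0.9661


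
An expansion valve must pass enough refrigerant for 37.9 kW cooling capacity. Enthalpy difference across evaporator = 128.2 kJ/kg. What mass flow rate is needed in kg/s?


m_dot = Q / dh
m_dot = 37.9 / 128.2
m_dot = 0.2956 kg/s

0.2956


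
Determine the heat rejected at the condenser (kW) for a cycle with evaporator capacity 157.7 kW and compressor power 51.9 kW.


Q_cond = Q_evap + W
Q_cond = 157.7 + 51.9
Q_cond = 209.6 kW

209.6


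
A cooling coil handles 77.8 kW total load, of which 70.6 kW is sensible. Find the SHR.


SHR = Q_sensible / Q_total
SHR = 70.6 / 77.8
SHR = 0.907

0.907


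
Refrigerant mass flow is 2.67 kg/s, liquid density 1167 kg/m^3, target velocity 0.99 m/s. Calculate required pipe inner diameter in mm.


A = m_dot / (rho * v) = 2.67 / (1167 * 0.99) = 0.002311028018 m^2
d = sqrt(4*A/pi) * 1000
d = 54.2 mm

54.2


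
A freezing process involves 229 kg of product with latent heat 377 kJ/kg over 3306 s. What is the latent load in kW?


Q_lat = m * h_fg / t
Q_lat = 229 * 377 / 3306
Q_lat = 26.11 kW

26.11


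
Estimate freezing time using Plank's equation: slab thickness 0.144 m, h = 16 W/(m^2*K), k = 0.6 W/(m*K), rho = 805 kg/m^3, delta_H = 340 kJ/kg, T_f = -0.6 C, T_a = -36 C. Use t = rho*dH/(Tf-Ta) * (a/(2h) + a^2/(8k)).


dT = -0.6 - (-36) = 35.4 K
term1 = a/(2h) = 0.144/(2*16) = 0.0045
term2 = a^2/(8k) = 0.144^2/(8*0.6) = 0.00432
t = rho*dH*1000/dT * (term1 + term2)
t = 805*340*1000/35.4 * (0.0045 + 0.00432)
t = 68193 s

68193


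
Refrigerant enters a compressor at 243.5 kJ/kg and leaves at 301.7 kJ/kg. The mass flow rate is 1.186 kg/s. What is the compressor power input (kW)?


dh = 301.7 - 243.5 = 58.2 kJ/kg
W = m_dot * dh = 1.186 * 58.2 = 69.03 kW

69.03


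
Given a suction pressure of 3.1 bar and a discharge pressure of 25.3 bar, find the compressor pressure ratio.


PR = P_high / P_low
PR = 25.3 / 3.1
PR = 8.161

8.161


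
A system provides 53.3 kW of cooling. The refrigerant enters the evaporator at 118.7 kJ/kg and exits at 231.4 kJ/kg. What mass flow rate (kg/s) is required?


dh = 231.4 - 118.7 = 112.7 kJ/kg
m_dot = Q / dh = 53.3 / 112.7 = 0.4729 kg/s

0.4729


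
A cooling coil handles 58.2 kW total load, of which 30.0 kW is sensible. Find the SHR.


SHR = Q_sensible / Q_total
SHR = 30.0 / 58.2
SHR = 0.515

0.515


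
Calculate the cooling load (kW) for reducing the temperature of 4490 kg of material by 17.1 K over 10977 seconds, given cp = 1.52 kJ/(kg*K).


Q = m * cp * dT / t
Q = 4490 * 1.52 * 17.1 / 10977
Q = 10.632 kW

10.632


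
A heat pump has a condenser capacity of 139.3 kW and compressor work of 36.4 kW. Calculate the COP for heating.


COP_hp = Q_cond / W
COP_hp = 139.3 / 36.4
COP_hp = 3.827

3.827


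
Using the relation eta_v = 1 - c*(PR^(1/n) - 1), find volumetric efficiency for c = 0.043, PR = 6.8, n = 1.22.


PR^(1/n) = 6.8^(1/1.22) = 4.81265084
eta_v = 1 - 0.043 * (4.81265084 - 1)
eta_v = 0.8361

0.8361


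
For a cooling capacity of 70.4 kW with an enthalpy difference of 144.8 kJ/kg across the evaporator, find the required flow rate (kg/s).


m_dot = Q / dh
m_dot = 70.4 / 144.8
m_dot = 0.4862 kg/s

0.4862


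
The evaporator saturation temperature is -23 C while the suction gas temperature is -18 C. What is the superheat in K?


Superheat = T_suction - T_evap
Superheat = -18 - (-23)
Superheat = 5 K

5


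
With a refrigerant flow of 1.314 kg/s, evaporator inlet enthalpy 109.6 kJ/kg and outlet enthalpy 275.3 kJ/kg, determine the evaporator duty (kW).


dh = 275.3 - 109.6 = 165.7 kJ/kg
Q_evap = m_dot * dh = 1.314 * 165.7
Q_evap = 217.73 kW

217.73


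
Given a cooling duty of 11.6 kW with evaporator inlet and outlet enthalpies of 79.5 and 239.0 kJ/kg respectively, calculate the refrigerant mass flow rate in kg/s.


dh = 239.0 - 79.5 = 159.5 kJ/kg
m_dot = Q / dh = 11.6 / 159.5 = 0.0727 kg/s

0.0727


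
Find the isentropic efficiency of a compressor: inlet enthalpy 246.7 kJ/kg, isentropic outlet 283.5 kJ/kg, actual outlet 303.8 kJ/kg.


dh_ideal = 283.5 - 246.7 = 36.8 kJ/kg
dh_actual = 303.8 - 246.7 = 57.1 kJ/kg
eta_s = dh_ideal / dh_actual = 36.8 / 57.1
eta_s = 0.6445

0.6445


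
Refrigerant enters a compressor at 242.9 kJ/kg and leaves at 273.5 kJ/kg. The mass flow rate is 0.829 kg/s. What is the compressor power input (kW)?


dh = 273.5 - 242.9 = 30.6 kJ/kg
W = m_dot * dh = 0.829 * 30.6 = 25.37 kW

25.37


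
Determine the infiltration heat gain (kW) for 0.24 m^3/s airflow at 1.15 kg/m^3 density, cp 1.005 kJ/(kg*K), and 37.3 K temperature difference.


Q = V_dot * rho * cp * dT
Q = 0.24 * 1.15 * 1.005 * 37.3
Q = 10.346 kW

10.346


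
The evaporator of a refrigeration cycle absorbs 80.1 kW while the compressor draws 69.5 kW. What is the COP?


COP = Q_evap / W
COP = 80.1 / 69.5
COP = 1.153

1.153


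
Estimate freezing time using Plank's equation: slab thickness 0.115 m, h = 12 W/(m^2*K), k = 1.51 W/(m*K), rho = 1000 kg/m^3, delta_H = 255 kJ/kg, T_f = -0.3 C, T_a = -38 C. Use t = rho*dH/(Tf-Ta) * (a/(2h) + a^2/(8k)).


dT = -0.3 - (-38) = 37.7 K
term1 = a/(2h) = 0.115/(2*12) = 0.004791666667
term2 = a^2/(8k) = 0.115^2/(8*1.51) = 0.001094784768
t = rho*dH*1000/dT * (term1 + term2)
t = 1000*255*1000/37.7 * (0.004791666667 + 0.001094784768)
t = 39816 s

39816


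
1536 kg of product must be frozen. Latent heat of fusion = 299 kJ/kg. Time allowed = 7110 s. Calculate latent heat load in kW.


Q_lat = m * h_fg / t
Q_lat = 1536 * 299 / 7110
Q_lat = 64.59 kW

64.59


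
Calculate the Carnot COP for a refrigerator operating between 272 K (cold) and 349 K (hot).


dT = 349 - 272 = 77 K
COP_carnot = T_cold / dT = 272 / 77
COP_carnot = 3.532

3.532


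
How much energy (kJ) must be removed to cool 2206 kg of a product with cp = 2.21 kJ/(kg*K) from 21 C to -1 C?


dT = 21 - (-1) = 22 K
Q = m * cp * dT = 2206 * 2.21 * 22
Q = 107256 kJ

107256


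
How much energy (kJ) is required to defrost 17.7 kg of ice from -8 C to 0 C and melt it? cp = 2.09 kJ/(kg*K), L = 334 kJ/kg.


Sensible heat = cp * dT = 2.09 * 8 = 16.72 kJ/kg
Total per kg = 16.72 + 334 = 350.72 kJ/kg
Q = m * total = 17.7 * 350.72
Q = 6207.7 kJ

6207.7


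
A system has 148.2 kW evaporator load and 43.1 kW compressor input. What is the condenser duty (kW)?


Q_cond = Q_evap + W
Q_cond = 148.2 + 43.1
Q_cond = 191.3 kW

191.3


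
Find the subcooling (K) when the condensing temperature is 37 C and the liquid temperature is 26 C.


Subcooling = T_cond - T_liquid
Subcooling = 37 - 26
Subcooling = 11 K

11


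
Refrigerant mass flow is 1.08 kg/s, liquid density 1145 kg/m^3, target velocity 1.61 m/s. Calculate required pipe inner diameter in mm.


A = m_dot / (rho * v) = 1.08 / (1145 * 1.61) = 0.0005858580379 m^2
d = sqrt(4*A/pi) * 1000
d = 27.3 mm

27.3


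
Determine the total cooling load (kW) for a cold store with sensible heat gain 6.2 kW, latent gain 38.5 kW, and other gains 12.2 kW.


Q_total = Q_s + Q_l + Q_misc
Q_total = 6.2 + 38.5 + 12.2
Q_total = 56.9 kW

56.9


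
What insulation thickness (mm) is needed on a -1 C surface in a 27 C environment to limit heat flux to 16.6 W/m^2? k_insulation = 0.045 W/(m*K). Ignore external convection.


dT = 27 - (-1) = 28 K
thickness = k * dT / q_max * 1000
thickness = 0.045 * 28 / 16.6 * 1000
thickness = 75.9 mm

75.9


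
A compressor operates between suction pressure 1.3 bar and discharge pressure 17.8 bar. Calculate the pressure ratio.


PR = P_high / P_low
PR = 17.8 / 1.3
PR = 13.692

13.692


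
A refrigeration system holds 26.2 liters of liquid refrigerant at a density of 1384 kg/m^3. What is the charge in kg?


Charge = V * rho / 1000
Charge = 26.2 * 1384 / 1000
Charge = 36.26 kg

36.26


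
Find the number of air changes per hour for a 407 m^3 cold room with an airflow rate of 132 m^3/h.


ACH = flow / volume
ACH = 132 / 407
ACH = 0.324

0.324


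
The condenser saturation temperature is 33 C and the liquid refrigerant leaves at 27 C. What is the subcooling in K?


Subcooling = T_cond - T_liquid
Subcooling = 33 - 27
Subcooling = 6 K

6


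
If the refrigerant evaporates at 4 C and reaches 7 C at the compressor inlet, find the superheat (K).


Superheat = T_suction - T_evap
Superheat = 7 - (4)
Superheat = 3 K

3


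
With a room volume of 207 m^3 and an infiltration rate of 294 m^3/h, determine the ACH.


ACH = flow / volume
ACH = 294 / 207
ACH = 1.42

1.42


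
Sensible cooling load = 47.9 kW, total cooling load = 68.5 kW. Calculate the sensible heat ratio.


SHR = Q_sensible / Q_total
SHR = 47.9 / 68.5
SHR = 0.699

0.699


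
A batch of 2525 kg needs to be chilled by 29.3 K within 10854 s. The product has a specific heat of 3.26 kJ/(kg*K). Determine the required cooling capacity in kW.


Q = m * cp * dT / t
Q = 2525 * 3.26 * 29.3 / 10854
Q = 22.221 kW

22.221
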